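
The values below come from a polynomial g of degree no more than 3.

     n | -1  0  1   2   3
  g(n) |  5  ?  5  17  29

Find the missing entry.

The 4 known points determine the degree-3 polynomial uniquely.
Write g(n) = an^3 + bn^2 + cn + d. Substituting each data point gives a linear system:
  -a + b - c + d = 5
  a + b + c + d = 5
  8a + 4b + 2c + d = 17
  27a + 9b + 3c + d = 29
Solving the system yields a = -1, b = 6, c = 1, d = -1.
So g(n) = -n^3 + 6n^2 + n - 1.
Then g(0) = -1.

-1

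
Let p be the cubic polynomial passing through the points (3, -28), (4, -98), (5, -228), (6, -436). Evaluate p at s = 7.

-740

Forward differences of the values at s = 3, 4, 5, 6:
  p  : -28  -98  -228  -436
  Δ  : -70  -130  -208
  Δ^2: -60  -78
  Δ^3: -18
The third differences are constant, confirming degree 3.
Interpolating (Newton forward form) and evaluating at s = 7 gives p(7) = -740.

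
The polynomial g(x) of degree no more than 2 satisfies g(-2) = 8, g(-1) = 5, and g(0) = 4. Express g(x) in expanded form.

Write g(x) = ax^2 + bx + c. Substituting each data point gives a linear system:
  4a - 2b + c = 8
  a - b + c = 5
  c = 4
Solving the system yields a = 1, b = 0, c = 4.
So g(x) = x² + 4.
Check: g(0) = 4. ✓

g(x) = x^2 + 4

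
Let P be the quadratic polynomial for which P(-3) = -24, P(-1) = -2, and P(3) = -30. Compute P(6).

-114

Using the Lagrange interpolation formula with nodes -3, -1, 3:
  L_0(t) = (t + 1)(t - 3) / 12
  L_1(t) = (t + 3)(t - 3) / -8
  L_2(t) = (t + 3)(t + 1) / 24
Then P(t) = -24·L_0(t) - 2·L_1(t) - 30·L_2(t).
Expanding and collecting terms gives P(t) = -3t^2 - t.
Evaluating at t = 6: P(6) = -114.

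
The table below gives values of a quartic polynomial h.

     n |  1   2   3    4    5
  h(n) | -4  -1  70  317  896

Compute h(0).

Using the Lagrange interpolation formula with nodes 1, 2, 3, 4, 5:
  L_0(n) = (n - 2)(n - 3)(n - 4)(n - 5) / 24
  L_1(n) = (n - 1)(n - 3)(n - 4)(n - 5) / -6
  L_2(n) = (n - 1)(n - 2)(n - 4)(n - 5) / 4
  L_3(n) = (n - 1)(n - 2)(n - 3)(n - 5) / -6
  L_4(n) = (n - 1)(n - 2)(n - 3)(n - 4) / 24
Then h(n) = -4·L_0(n) - 1·L_1(n) + 70·L_2(n) + 317·L_3(n) + 896·L_4(n).
Expanding and collecting terms gives h(n) = 2n^4 - 2n^3 - 4n^2 - n + 1.
Evaluating at n = 0: h(0) = 1.

1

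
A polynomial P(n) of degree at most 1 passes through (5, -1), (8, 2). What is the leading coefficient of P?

1

Write P(n) = an + b. Substituting each data point gives a linear system:
  5a + b = -1
  8a + b = 2
Solving the system yields a = 1, b = -6.
So P(n) = n - 6.
The leading coefficient is 1.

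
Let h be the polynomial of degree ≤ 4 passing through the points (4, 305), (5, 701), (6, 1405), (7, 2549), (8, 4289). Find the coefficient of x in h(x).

Write h(x) = ax^4 + bx^3 + cx^2 + dx + e. Substituting each data point gives a linear system:
  256a + 64b + 16c + 4d + e = 305
  625a + 125b + 25c + 5d + e = 701
  1296a + 216b + 36c + 6d + e = 1405
  2401a + 343b + 49c + 7d + e = 2549
  4096a + 512b + 64c + 8d + e = 4289
Solving the system yields a = 1, b = 0, c = 3, d = 0, e = 1.
So h(x) = x⁴ + 3x² + 1.
The coefficient of x is 0.

0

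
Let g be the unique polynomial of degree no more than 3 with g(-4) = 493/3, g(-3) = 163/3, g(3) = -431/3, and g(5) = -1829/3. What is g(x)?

g(x) = -4x^3 - 5x^2 + 3x + 1/3

Write g(x) = ax^3 + bx^2 + cx + d. Substituting each data point gives a linear system:
  -64a + 16b - 4c + d = 493/3
  -27a + 9b - 3c + d = 163/3
  27a + 9b + 3c + d = -431/3
  125a + 25b + 5c + d = -1829/3
Solving the system yields a = -4, b = -5, c = 3, d = 1/3.
So g(x) = -4x^3 - 5x^2 + 3x + 1/3.
Check: g(-4) = 493/3. ✓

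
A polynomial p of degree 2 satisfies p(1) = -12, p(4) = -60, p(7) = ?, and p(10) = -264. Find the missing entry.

-144

The 3 known points determine the degree-2 polynomial uniquely.
Write p(s) = as^2 + bs + c. Substituting each data point gives a linear system:
  a + b + c = -12
  16a + 4b + c = -60
  100a + 10b + c = -264
Solving the system yields a = -2, b = -6, c = -4.
So p(s) = -2s^2 - 6s - 4.
Then p(7) = -144.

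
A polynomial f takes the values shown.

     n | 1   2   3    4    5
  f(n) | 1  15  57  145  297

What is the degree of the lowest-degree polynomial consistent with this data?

Forward differences of the values at n = 1, 2, 3, 4, 5:
  f  : 1  15  57  145  297
  Δ  : 14  42  88  152
  Δ^2: 28  46  64
  Δ^3: 18  18
  Δ^4: 0
The third differences are constant (18) and nonzero, while all higher differences vanish, so the minimal degree is 3.

3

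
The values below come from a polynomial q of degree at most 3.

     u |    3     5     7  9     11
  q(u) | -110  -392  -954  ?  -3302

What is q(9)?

The 4 known points determine the degree-3 polynomial uniquely.
Write q(u) = au^3 + bu^2 + cu + d. Substituting each data point gives a linear system:
  27a + 9b + 3c + d = -110
  125a + 25b + 5c + d = -392
  343a + 49b + 7c + d = -954
  1331a + 121b + 11c + d = -3302
Solving the system yields a = -2, b = -5, c = -3, d = -2.
So q(u) = -2u³ - 5u² - 3u - 2.
Then q(9) = -1892.

-1892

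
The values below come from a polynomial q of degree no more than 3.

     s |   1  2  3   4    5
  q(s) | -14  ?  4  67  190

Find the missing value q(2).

On equispaced nodes a degree-3 polynomial has vanishing fourth forward difference, so
  q(1) - 4·q(2) + 6·q(3) - 4·q(4) + q(5) = 0.
Substituting the known values and solving for q(2):
  -4·q(2) = 68
  q(2) = -17.

-17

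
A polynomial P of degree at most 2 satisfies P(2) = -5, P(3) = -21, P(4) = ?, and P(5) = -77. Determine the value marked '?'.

-45

The 3 known points determine the degree-2 polynomial uniquely.
Write P(s) = as^2 + bs + c. Substituting each data point gives a linear system:
  4a + 2b + c = -5
  9a + 3b + c = -21
  25a + 5b + c = -77
Solving the system yields a = -4, b = 4, c = 3.
So P(s) = -4s^2 + 4s + 3.
Then P(4) = -45.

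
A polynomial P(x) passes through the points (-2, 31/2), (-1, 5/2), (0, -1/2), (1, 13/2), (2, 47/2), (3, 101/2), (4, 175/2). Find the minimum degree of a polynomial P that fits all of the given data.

2

Forward differences of the values at x = -2, -1, 0, 1, 2, 3, 4:
  P  : 31/2  5/2  -1/2  13/2  47/2  101/2  175/2
  Δ  : -13  -3  7  17  27  37
  Δ^2: 10  10  10  10  10
  Δ^3: 0  0  0  0
  Δ^4: 0  0  0
  Δ^5: 0  0
  Δ^6: 0
The second differences are constant (10) and nonzero, while all higher differences vanish, so the minimal degree is 2.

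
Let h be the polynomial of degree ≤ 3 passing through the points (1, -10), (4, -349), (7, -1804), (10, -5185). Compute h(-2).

23

Forward differences of the values at s = 1, 4, 7, 10:
  h  : -10  -349  -1804  -5185
  Δ  : -339  -1455  -3381
  Δ^2: -1116  -1926
  Δ^3: -810
The third differences are constant, confirming degree 3.
Interpolating (Newton forward form) and evaluating at s = -2 gives h(-2) = 23.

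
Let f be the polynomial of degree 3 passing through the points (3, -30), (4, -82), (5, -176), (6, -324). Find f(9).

-1212

Forward differences of the values at t = 3, 4, 5, 6:
  f  : -30  -82  -176  -324
  Δ  : -52  -94  -148
  Δ^2: -42  -54
  Δ^3: -12
The third differences are constant, confirming degree 3.
Interpolating (Newton forward form) and evaluating at t = 9 gives f(9) = -1212.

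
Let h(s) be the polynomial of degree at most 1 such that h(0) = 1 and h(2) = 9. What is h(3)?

Using the Lagrange interpolation formula with nodes 0, 2:
  L_0(s) = (s - 2) / -2
  L_1(s) = s / 2
Then h(s) = 1·L_0(s) + 9·L_1(s).
Expanding and collecting terms gives h(s) = 4s + 1.
Evaluating at s = 3: h(3) = 13.

13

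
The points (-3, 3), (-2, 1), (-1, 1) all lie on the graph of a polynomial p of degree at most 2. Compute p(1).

7

Write p(x) = ax^2 + bx + c. Substituting each data point gives a linear system:
  9a - 3b + c = 3
  4a - 2b + c = 1
  a - b + c = 1
Solving the system yields a = 1, b = 3, c = 3.
So p(x) = x^2 + 3x + 3.
Then p(1) = 7.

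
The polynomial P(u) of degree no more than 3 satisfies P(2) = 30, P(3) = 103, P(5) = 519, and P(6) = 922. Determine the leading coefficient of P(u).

Write P(u) = au^3 + bu^2 + cu + d. Substituting each data point gives a linear system:
  8a + 4b + 2c + d = 30
  27a + 9b + 3c + d = 103
  125a + 25b + 5c + d = 519
  216a + 36b + 6c + d = 922
Solving the system yields a = 5, b = -5, c = 3, d = 4.
So P(u) = 5u³ - 5u² + 3u + 4.
The leading coefficient is 5.

5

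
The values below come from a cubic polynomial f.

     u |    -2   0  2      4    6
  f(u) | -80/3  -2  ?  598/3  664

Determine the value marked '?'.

76/3

The 4 known points determine the degree-3 polynomial uniquely.
Write f(u) = au^3 + bu^2 + cu + d. Substituting each data point gives a linear system:
  -8a + 4b - 2c + d = -80/3
  d = -2
  64a + 16b + 4c + d = 598/3
  216a + 36b + 6c + d = 664
Solving the system yields a = 3, b = 1/3, c = 1, d = -2.
So f(u) = 3u³ + (1/3)u² + u - 2.
Then f(2) = 76/3.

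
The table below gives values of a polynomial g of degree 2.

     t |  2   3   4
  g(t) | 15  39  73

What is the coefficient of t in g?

Write g(t) = at^2 + bt + c. Substituting each data point gives a linear system:
  4a + 2b + c = 15
  9a + 3b + c = 39
  16a + 4b + c = 73
Solving the system yields a = 5, b = -1, c = -3.
So g(t) = 5t² - t - 3.
The coefficient of t is -1.

-1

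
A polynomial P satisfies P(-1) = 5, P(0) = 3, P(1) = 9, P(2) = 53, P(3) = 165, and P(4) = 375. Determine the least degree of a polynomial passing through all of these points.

3

Divided differences on the nodes -1, 0, 1, 2, 3, 4:
  order 0: 5  3  9  53  165  375
  order 1: -2  6  44  112  210
  order 2: 4  19  34  49
  order 3: 5  5  5
  order 4: 0  0
  order 5: 0
The order-3 divided differences are all 5 (nonzero) and every higher order vanishes, so the data lies on a polynomial of degree exactly 3.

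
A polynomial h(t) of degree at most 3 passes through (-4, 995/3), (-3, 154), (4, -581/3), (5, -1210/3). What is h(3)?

Using the Lagrange interpolation formula with nodes -4, -3, 4, 5:
  L_0(t) = (t + 3)(t - 4)(t - 5) / -72
  L_1(t) = (t + 4)(t - 4)(t - 5) / 56
  L_2(t) = (t + 4)(t + 3)(t - 5) / -56
  L_3(t) = (t + 4)(t + 3)(t - 4) / 72
Then h(t) = 995/3·L_0(t) + 154·L_1(t) - 581/3·L_2(t) - 1210/3·L_3(t).
Expanding and collecting terms gives h(t) = -4t^3 + 4t^2 - (5/3)t + 5.
Evaluating at t = 3: h(3) = -72.

-72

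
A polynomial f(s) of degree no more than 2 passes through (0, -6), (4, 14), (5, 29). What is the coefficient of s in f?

-3

Write f(s) = as^2 + bs + c. Substituting each data point gives a linear system:
  c = -6
  16a + 4b + c = 14
  25a + 5b + c = 29
Solving the system yields a = 2, b = -3, c = -6.
So f(s) = 2s^2 - 3s - 6.
The coefficient of s is -3.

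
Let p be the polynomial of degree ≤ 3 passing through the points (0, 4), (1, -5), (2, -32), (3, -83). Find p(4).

Using the Lagrange interpolation formula with nodes 0, 1, 2, 3:
  L_0(t) = (t - 1)(t - 2)(t - 3) / -6
  L_1(t) = t(t - 2)(t - 3) / 2
  L_2(t) = t(t - 1)(t - 3) / -2
  L_3(t) = t(t - 1)(t - 2) / 6
Then p(t) = 4·L_0(t) - 5·L_1(t) - 32·L_2(t) - 83·L_3(t).
Expanding and collecting terms gives p(t) = -t^3 - 6t^2 - 2t + 4.
Evaluating at t = 4: p(4) = -164.

-164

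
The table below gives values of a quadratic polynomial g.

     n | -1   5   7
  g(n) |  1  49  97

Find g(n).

Write g(n) = an^2 + bn + c. Substituting each data point gives a linear system:
  a - b + c = 1
  25a + 5b + c = 49
  49a + 7b + c = 97
Solving the system yields a = 2, b = 0, c = -1.
So g(n) = 2n² - 1.
Check: g(5) = 49. ✓

g(n) = 2n^2 - 1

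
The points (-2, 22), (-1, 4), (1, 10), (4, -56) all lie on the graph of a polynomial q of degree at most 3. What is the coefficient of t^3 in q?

-2

Write q(t) = at^3 + bt^2 + ct + d. Substituting each data point gives a linear system:
  -8a + 4b - 2c + d = 22
  -a + b - c + d = 4
  a + b + c + d = 10
  64a + 16b + 4c + d = -56
Solving the system yields a = -2, b = 3, c = 5, d = 4.
So q(t) = -2t³ + 3t² + 5t + 4.
The leading coefficient is -2.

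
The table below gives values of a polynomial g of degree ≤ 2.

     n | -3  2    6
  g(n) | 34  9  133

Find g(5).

90

Write g(n) = an^2 + bn + c. Substituting each data point gives a linear system:
  9a - 3b + c = 34
  4a + 2b + c = 9
  36a + 6b + c = 133
Solving the system yields a = 4, b = -1, c = -5.
So g(n) = 4n^2 - n - 5.
Then g(5) = 90.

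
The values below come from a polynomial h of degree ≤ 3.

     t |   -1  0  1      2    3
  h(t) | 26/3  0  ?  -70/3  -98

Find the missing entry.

The 4 known points determine the degree-3 polynomial uniquely.
Write h(t) = at^3 + bt^2 + ct + d. Substituting each data point gives a linear system:
  -a + b - c + d = 26/3
  d = 0
  8a + 4b + 2c + d = -70/3
  27a + 9b + 3c + d = -98
Solving the system yields a = -5, b = 4, c = 1/3, d = 0.
So h(t) = -5t^3 + 4t^2 + (1/3)t.
Then h(1) = -2/3.

-2/3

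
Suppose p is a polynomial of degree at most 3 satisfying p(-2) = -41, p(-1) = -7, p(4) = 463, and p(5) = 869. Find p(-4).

Using the Lagrange interpolation formula with nodes -2, -1, 4, 5:
  L_0(x) = (x + 1)(x - 4)(x - 5) / -42
  L_1(x) = (x + 2)(x - 4)(x - 5) / 30
  L_2(x) = (x + 2)(x + 1)(x - 5) / -30
  L_3(x) = (x + 2)(x + 1)(x - 4) / 42
Then p(x) = -41·L_0(x) - 7·L_1(x) + 463·L_2(x) + 869·L_3(x).
Expanding and collecting terms gives p(x) = 6x^3 + 4x^2 + 4x - 1.
Evaluating at x = -4: p(-4) = -337.

-337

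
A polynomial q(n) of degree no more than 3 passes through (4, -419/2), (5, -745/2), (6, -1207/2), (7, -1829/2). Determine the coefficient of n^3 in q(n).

Write q(n) = an^3 + bn^2 + cn + d. Substituting each data point gives a linear system:
  64a + 16b + 4c + d = -419/2
  125a + 25b + 5c + d = -745/2
  216a + 36b + 6c + d = -1207/2
  343a + 49b + 7c + d = -1829/2
Solving the system yields a = -2, b = -4, c = -5, d = 5/2.
So q(n) = -2n^3 - 4n^2 - 5n + 5/2.
The leading coefficient is -2.

-2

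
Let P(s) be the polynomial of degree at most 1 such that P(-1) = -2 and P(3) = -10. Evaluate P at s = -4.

Write P(s) = as + b. Substituting each data point gives a linear system:
  -a + b = -2
  3a + b = -10
Solving the system yields a = -2, b = -4.
So P(s) = -2s - 4.
Then P(-4) = 4.

4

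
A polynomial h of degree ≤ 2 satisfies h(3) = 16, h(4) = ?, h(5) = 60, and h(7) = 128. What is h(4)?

The 3 known points determine the degree-2 polynomial uniquely.
Write h(s) = as^2 + bs + c. Substituting each data point gives a linear system:
  9a + 3b + c = 16
  25a + 5b + c = 60
  49a + 7b + c = 128
Solving the system yields a = 3, b = -2, c = -5.
So h(s) = 3s² - 2s - 5.
Then h(4) = 35.

35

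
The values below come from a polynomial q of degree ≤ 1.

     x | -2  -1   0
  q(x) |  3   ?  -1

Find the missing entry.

1

The 2 known points determine the degree-1 polynomial uniquely.
Write q(x) = ax + b. Substituting each data point gives a linear system:
  -2a + b = 3
  b = -1
Solving the system yields a = -2, b = -1.
So q(x) = -2x - 1.
Then q(-1) = 1.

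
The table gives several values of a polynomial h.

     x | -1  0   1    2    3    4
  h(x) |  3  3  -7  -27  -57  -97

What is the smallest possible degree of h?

Forward differences of the values at x = -1, 0, 1, 2, 3, 4:
  h  : 3  3  -7  -27  -57  -97
  Δ  : 0  -10  -20  -30  -40
  Δ^2: -10  -10  -10  -10
  Δ^3: 0  0  0
  Δ^4: 0  0
  Δ^5: 0
The second differences are constant (-10) and nonzero, while all higher differences vanish, so the minimal degree is 2.

2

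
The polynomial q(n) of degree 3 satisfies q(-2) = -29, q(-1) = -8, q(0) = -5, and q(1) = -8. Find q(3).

16

Forward differences of the values at n = -2, -1, 0, 1:
  q  : -29  -8  -5  -8
  Δ  : 21  3  -3
  Δ^2: -18  -6
  Δ^3: 12
The third differences are constant, confirming degree 3.
Interpolating (Newton forward form) and evaluating at n = 3 gives q(3) = 16.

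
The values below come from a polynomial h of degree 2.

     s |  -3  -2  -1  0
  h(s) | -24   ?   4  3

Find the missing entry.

-5

On equispaced nodes a degree-2 polynomial has vanishing third forward difference, so
  - h(-3) + 3·h(-2) - 3·h(-1) + h(0) = 0.
Substituting the known values and solving for h(-2):
  3·h(-2) = -15
  h(-2) = -5.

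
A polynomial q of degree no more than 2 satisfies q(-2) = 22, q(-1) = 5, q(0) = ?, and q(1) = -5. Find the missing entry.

-4

On equispaced nodes a degree-2 polynomial has vanishing third forward difference, so
  - q(-2) + 3·q(-1) - 3·q(0) + q(1) = 0.
Substituting the known values and solving for q(0):
  -3·q(0) = 12
  q(0) = -4.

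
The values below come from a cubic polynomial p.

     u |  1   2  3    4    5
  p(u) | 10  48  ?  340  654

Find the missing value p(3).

148

The 4 known points determine the degree-3 polynomial uniquely.
Write p(u) = au^3 + bu^2 + cu + d. Substituting each data point gives a linear system:
  a + b + c + d = 10
  8a + 4b + 2c + d = 48
  64a + 16b + 4c + d = 340
  125a + 25b + 5c + d = 654
Solving the system yields a = 5, b = 1, c = 0, d = 4.
So p(u) = 5u^3 + u^2 + 4.
Then p(3) = 148.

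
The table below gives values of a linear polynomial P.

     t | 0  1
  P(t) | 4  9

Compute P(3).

19

Write P(t) = at + b. Substituting each data point gives a linear system:
  b = 4
  a + b = 9
Solving the system yields a = 5, b = 4.
So P(t) = 5t + 4.
Then P(3) = 19.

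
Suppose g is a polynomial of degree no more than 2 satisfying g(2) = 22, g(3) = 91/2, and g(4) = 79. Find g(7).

479/2

Forward differences of the values at s = 2, 3, 4:
  g  : 22  91/2  79
  Δ  : 47/2  67/2
  Δ^2: 10
The second differences are constant, confirming degree 2.
Interpolating (Newton forward form) and evaluating at s = 7 gives g(7) = 479/2.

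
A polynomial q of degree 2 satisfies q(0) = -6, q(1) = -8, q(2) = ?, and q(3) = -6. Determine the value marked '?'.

-8

The 3 known points determine the degree-2 polynomial uniquely.
Write q(n) = an^2 + bn + c. Substituting each data point gives a linear system:
  c = -6
  a + b + c = -8
  9a + 3b + c = -6
Solving the system yields a = 1, b = -3, c = -6.
So q(n) = n² - 3n - 6.
Then q(2) = -8.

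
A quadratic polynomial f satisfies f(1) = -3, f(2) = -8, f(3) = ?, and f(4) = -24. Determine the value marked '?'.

The 3 known points determine the degree-2 polynomial uniquely.
Write f(u) = au^2 + bu + c. Substituting each data point gives a linear system:
  a + b + c = -3
  4a + 2b + c = -8
  16a + 4b + c = -24
Solving the system yields a = -1, b = -2, c = 0.
So f(u) = -u² - 2u.
Then f(3) = -15.

-15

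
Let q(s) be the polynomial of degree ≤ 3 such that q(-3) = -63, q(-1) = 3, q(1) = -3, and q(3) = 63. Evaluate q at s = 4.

Forward differences of the values at s = -3, -1, 1, 3:
  q  : -63  3  -3  63
  Δ  : 66  -6  66
  Δ^2: -72  72
  Δ^3: 144
The third differences are constant, confirming degree 3.
Interpolating (Newton forward form) and evaluating at s = 4 gives q(4) = 168.

168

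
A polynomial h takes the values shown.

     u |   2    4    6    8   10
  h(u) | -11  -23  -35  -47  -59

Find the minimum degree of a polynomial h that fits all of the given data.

Forward differences of the values at u = 2, 4, 6, 8, 10:
  h  : -11  -23  -35  -47  -59
  Δ  : -12  -12  -12  -12
  Δ^2: 0  0  0
  Δ^3: 0  0
  Δ^4: 0
The first differences are constant (-12) and nonzero, while all higher differences vanish, so the minimal degree is 1.

1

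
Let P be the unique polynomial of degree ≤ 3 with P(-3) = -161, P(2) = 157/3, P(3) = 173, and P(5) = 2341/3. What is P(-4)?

Write P(x) = ax^3 + bx^2 + cx + d. Substituting each data point gives a linear system:
  -27a + 9b - 3c + d = -161
  8a + 4b + 2c + d = 157/3
  27a + 9b + 3c + d = 173
  125a + 25b + 5c + d = 2341/3
Solving the system yields a = 6, b = 1, c = 5/3, d = -3.
So P(x) = 6x^3 + x^2 + (5/3)x - 3.
Then P(-4) = -1133/3.

-1133/3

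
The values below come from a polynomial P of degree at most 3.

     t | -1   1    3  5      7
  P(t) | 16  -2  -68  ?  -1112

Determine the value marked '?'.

-374

The 4 known points determine the degree-3 polynomial uniquely.
Write P(t) = at^3 + bt^2 + ct + d. Substituting each data point gives a linear system:
  -a + b - c + d = 16
  a + b + c + d = -2
  27a + 9b + 3c + d = -68
  343a + 49b + 7c + d = -1112
Solving the system yields a = -4, b = 6, c = -5, d = 1.
So P(t) = -4t^3 + 6t^2 - 5t + 1.
Then P(5) = -374.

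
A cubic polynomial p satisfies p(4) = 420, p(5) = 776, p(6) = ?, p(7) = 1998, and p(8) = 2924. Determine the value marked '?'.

On equispaced nodes a degree-3 polynomial has vanishing fourth forward difference, so
  p(4) - 4·p(5) + 6·p(6) - 4·p(7) + p(8) = 0.
Substituting the known values and solving for p(6):
  6·p(6) = 7752
  p(6) = 1292.

1292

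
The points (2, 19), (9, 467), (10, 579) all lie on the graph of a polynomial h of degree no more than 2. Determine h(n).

Write h(n) = an^2 + bn + c. Substituting each data point gives a linear system:
  4a + 2b + c = 19
  81a + 9b + c = 467
  100a + 10b + c = 579
Solving the system yields a = 6, b = -2, c = -1.
So h(n) = 6n² - 2n - 1.
Check: h(10) = 579. ✓

h(n) = 6n^2 - 2n - 1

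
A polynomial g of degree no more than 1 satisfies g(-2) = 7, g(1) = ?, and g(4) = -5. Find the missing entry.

1

The 2 known points determine the degree-1 polynomial uniquely.
Write g(s) = as + b. Substituting each data point gives a linear system:
  -2a + b = 7
  4a + b = -5
Solving the system yields a = -2, b = 3.
So g(s) = -2s + 3.
Then g(1) = 1.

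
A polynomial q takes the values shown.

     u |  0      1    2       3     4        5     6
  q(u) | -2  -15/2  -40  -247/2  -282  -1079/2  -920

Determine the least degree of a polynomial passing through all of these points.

3

Forward differences of the values at u = 0, 1, 2, 3, 4, 5, 6:
  q  : -2  -15/2  -40  -247/2  -282  -1079/2  -920
  Δ  : -11/2  -65/2  -167/2  -317/2  -515/2  -761/2
  Δ^2: -27  -51  -75  -99  -123
  Δ^3: -24  -24  -24  -24
  Δ^4: 0  0  0
  Δ^5: 0  0
  Δ^6: 0
The third differences are constant (-24) and nonzero, while all higher differences vanish, so the minimal degree is 3.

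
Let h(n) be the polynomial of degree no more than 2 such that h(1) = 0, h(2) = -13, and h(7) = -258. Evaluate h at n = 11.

Write h(n) = an^2 + bn + c. Substituting each data point gives a linear system:
  a + b + c = 0
  4a + 2b + c = -13
  49a + 7b + c = -258
Solving the system yields a = -6, b = 5, c = 1.
So h(n) = -6n^2 + 5n + 1.
Then h(11) = -670.

-670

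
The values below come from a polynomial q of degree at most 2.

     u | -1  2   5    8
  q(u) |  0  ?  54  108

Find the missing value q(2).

18

On equispaced nodes a degree-2 polynomial has vanishing third forward difference, so
  - q(-1) + 3·q(2) - 3·q(5) + q(8) = 0.
Substituting the known values and solving for q(2):
  3·q(2) = 54
  q(2) = 18.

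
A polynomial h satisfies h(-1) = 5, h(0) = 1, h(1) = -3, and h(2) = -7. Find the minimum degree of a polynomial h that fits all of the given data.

1

Forward differences of the values at x = -1, 0, 1, 2:
  h  : 5  1  -3  -7
  Δ  : -4  -4  -4
  Δ^2: 0  0
  Δ^3: 0
The first differences are constant (-4) and nonzero, while all higher differences vanish, so the minimal degree is 1.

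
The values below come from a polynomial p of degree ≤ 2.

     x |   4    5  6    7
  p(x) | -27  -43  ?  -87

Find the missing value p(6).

The 3 known points determine the degree-2 polynomial uniquely.
Write p(x) = ax^2 + bx + c. Substituting each data point gives a linear system:
  16a + 4b + c = -27
  25a + 5b + c = -43
  49a + 7b + c = -87
Solving the system yields a = -2, b = 2, c = -3.
So p(x) = -2x^2 + 2x - 3.
Then p(6) = -63.

-63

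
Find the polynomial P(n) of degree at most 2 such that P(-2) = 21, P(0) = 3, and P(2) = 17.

Using the Lagrange interpolation formula with nodes -2, 0, 2:
  L_0(n) = n(n - 2) / 8
  L_1(n) = (n + 2)(n - 2) / -4
  L_2(n) = (n + 2)n / 8
Then P(n) = 21·L_0(n) + 3·L_1(n) + 17·L_2(n).
Expanding and collecting terms gives P(n) = 4n^2 - n + 3.
Check: P(2) = 17. ✓

P(n) = 4n^2 - n + 3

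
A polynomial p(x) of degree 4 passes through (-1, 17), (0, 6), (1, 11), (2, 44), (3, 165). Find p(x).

p(x) = 2x^4 - 2x^3 + 6x^2 - x + 6

Using the Lagrange interpolation formula with nodes -1, 0, 1, 2, 3:
  L_0(x) = x(x - 1)(x - 2)(x - 3) / 24
  L_1(x) = (x + 1)(x - 1)(x - 2)(x - 3) / -6
  L_2(x) = (x + 1)x(x - 2)(x - 3) / 4
  L_3(x) = (x + 1)x(x - 1)(x - 3) / -6
  L_4(x) = (x + 1)x(x - 1)(x - 2) / 24
Then p(x) = 17·L_0(x) + 6·L_1(x) + 11·L_2(x) + 44·L_3(x) + 165·L_4(x).
Expanding and collecting terms gives p(x) = 2x^4 - 2x^3 + 6x^2 - x + 6.
Check: p(3) = 165. ✓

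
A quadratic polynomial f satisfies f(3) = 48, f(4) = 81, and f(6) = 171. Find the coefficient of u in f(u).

5

Write f(u) = au^2 + bu + c. Substituting each data point gives a linear system:
  9a + 3b + c = 48
  16a + 4b + c = 81
  36a + 6b + c = 171
Solving the system yields a = 4, b = 5, c = -3.
So f(u) = 4u^2 + 5u - 3.
The coefficient of u is 5.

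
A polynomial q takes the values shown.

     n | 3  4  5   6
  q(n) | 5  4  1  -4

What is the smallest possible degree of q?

2

Forward differences of the values at n = 3, 4, 5, 6:
  q  : 5  4  1  -4
  Δ  : -1  -3  -5
  Δ^2: -2  -2
  Δ^3: 0
The second differences are constant (-2) and nonzero, while all higher differences vanish, so the minimal degree is 2.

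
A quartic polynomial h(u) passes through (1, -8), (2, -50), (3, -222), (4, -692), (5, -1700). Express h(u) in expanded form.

Write h(u) = au^4 + bu^3 + cu^2 + du + e. Substituting each data point gives a linear system:
  a + b + c + d + e = -8
  16a + 8b + 4c + 2d + e = -50
  81a + 27b + 9c + 3d + e = -222
  256a + 64b + 16c + 4d + e = -692
  625a + 125b + 25c + 5d + e = -1700
Solving the system yields a = -3, b = 2, c = -2, d = -5, e = 0.
So h(u) = -3u^4 + 2u^3 - 2u^2 - 5u.
Check: h(4) = -692. ✓

h(u) = -3u^4 + 2u^3 - 2u^2 - 5u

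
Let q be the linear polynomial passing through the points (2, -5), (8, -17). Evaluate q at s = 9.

Using the Lagrange interpolation formula with nodes 2, 8:
  L_0(s) = (s - 8) / -6
  L_1(s) = (s - 2) / 6
Then q(s) = -5·L_0(s) - 17·L_1(s).
Expanding and collecting terms gives q(s) = -2s - 1.
Evaluating at s = 9: q(9) = -19.

-19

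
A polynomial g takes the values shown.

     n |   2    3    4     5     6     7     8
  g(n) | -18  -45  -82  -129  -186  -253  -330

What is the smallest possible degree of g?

2

Forward differences of the values at n = 2, 3, 4, 5, 6, 7, 8:
  g  : -18  -45  -82  -129  -186  -253  -330
  Δ  : -27  -37  -47  -57  -67  -77
  Δ^2: -10  -10  -10  -10  -10
  Δ^3: 0  0  0  0
  Δ^4: 0  0  0
  Δ^5: 0  0
  Δ^6: 0
The second differences are constant (-10) and nonzero, while all higher differences vanish, so the minimal degree is 2.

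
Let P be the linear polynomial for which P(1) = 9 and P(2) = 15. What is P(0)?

Using the Lagrange interpolation formula with nodes 1, 2:
  L_0(n) = (n - 2) / -1
  L_1(n) = (n - 1) / 1
Then P(n) = 9·L_0(n) + 15·L_1(n).
Expanding and collecting terms gives P(n) = 6n + 3.
Evaluating at n = 0: P(0) = 3.

3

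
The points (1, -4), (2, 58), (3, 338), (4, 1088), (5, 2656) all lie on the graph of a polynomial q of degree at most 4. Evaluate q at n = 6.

5486

Write q(n) = an^4 + bn^3 + cn^2 + dn + e. Substituting each data point gives a linear system:
  a + b + c + d + e = -4
  16a + 8b + 4c + 2d + e = 58
  81a + 27b + 9c + 3d + e = 338
  256a + 64b + 16c + 4d + e = 1088
  625a + 125b + 25c + 5d + e = 2656
Solving the system yields a = 4, b = 2, c = -3, d = -3, e = -4.
So q(n) = 4n^4 + 2n^3 - 3n^2 - 3n - 4.
Then q(6) = 5486.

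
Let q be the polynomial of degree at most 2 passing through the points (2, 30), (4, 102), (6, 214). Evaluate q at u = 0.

Write q(u) = au^2 + bu + c. Substituting each data point gives a linear system:
  4a + 2b + c = 30
  16a + 4b + c = 102
  36a + 6b + c = 214
Solving the system yields a = 5, b = 6, c = -2.
So q(u) = 5u^2 + 6u - 2.
Then q(0) = -2.

-2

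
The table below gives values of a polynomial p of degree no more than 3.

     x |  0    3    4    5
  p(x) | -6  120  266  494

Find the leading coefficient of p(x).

Write p(x) = ax^3 + bx^2 + cx + d. Substituting each data point gives a linear system:
  d = -6
  27a + 9b + 3c + d = 120
  64a + 16b + 4c + d = 266
  125a + 25b + 5c + d = 494
Solving the system yields a = 3, b = 5, c = 0, d = -6.
So p(x) = 3x^3 + 5x^2 - 6.
The leading coefficient is 3.

3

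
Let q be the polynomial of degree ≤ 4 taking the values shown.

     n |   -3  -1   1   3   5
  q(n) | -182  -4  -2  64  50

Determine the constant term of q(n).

Write q(n) = an^4 + bn^3 + cn^2 + dn + e. Substituting each data point gives a linear system:
  81a - 27b + 9c - 3d + e = -182
  a - b + c - d + e = -4
  a + b + c + d + e = -2
  81a + 27b + 9c + 3d + e = 64
  625a + 125b + 25c + 5d + e = 50
Solving the system yields a = -1, b = 5, c = 3, d = -4, e = -5.
So q(n) = -n⁴ + 5n³ + 3n² - 4n - 5.
The constant term is -5.

-5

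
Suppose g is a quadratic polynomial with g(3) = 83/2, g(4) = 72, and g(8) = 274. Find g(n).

g(n) = 4n^2 + (5/2)n - 2

Write g(n) = an^2 + bn + c. Substituting each data point gives a linear system:
  9a + 3b + c = 83/2
  16a + 4b + c = 72
  64a + 8b + c = 274
Solving the system yields a = 4, b = 5/2, c = -2.
So g(n) = 4n² + (5/2)n - 2.
Check: g(4) = 72. ✓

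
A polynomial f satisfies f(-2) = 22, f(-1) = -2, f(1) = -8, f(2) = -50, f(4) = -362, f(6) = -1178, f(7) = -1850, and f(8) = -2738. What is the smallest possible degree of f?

3

Divided differences on the nodes -2, -1, 1, 2, 4, 6, 7, 8:
  order 0: 22  -2  -8  -50  -362  -1178  -1850  -2738
  order 1: -24  -3  -42  -156  -408  -672  -888
  order 2: 7  -13  -38  -63  -88  -108
  order 3: -5  -5  -5  -5  -5
  order 4: 0  0  0  0
  order 5: 0  0  0
  order 6: 0  0
  order 7: 0
The order-3 divided differences are all -5 (nonzero) and every higher order vanishes, so the data lies on a polynomial of degree exactly 3.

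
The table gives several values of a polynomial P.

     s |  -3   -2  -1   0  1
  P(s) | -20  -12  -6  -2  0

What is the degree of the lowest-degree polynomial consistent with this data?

2

Forward differences of the values at s = -3, -2, -1, 0, 1:
  P  : -20  -12  -6  -2  0
  Δ  : 8  6  4  2
  Δ^2: -2  -2  -2
  Δ^3: 0  0
  Δ^4: 0
The second differences are constant (-2) and nonzero, while all higher differences vanish, so the minimal degree is 2.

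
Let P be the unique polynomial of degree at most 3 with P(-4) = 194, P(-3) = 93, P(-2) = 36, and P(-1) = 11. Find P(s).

P(s) = -2s^3 + 4s^2 + s + 6

Using the Lagrange interpolation formula with nodes -4, -3, -2, -1:
  L_0(s) = (s + 3)(s + 2)(s + 1) / -6
  L_1(s) = (s + 4)(s + 2)(s + 1) / 2
  L_2(s) = (s + 4)(s + 3)(s + 1) / -2
  L_3(s) = (s + 4)(s + 3)(s + 2) / 6
Then P(s) = 194·L_0(s) + 93·L_1(s) + 36·L_2(s) + 11·L_3(s).
Expanding and collecting terms gives P(s) = -2s^3 + 4s^2 + s + 6.
Check: P(-2) = 36. ✓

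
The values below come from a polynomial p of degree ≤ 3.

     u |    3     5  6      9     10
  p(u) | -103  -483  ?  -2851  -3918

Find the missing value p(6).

The 4 known points determine the degree-3 polynomial uniquely.
Write p(u) = au^3 + bu^2 + cu + d. Substituting each data point gives a linear system:
  27a + 9b + 3c + d = -103
  125a + 25b + 5c + d = -483
  729a + 81b + 9c + d = -2851
  1000a + 100b + 10c + d = -3918
Solving the system yields a = -4, b = 1, c = -2, d = 2.
So p(u) = -4u³ + u² - 2u + 2.
Then p(6) = -838.

-838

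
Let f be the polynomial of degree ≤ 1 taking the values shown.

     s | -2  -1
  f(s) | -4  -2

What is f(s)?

Write f(s) = as + b. Substituting each data point gives a linear system:
  -2a + b = -4
  -a + b = -2
Solving the system yields a = 2, b = 0.
So f(s) = 2s.
Check: f(-2) = -4. ✓

f(s) = 2s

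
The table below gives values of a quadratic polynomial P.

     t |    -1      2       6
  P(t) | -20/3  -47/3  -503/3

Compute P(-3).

Write P(t) = at^2 + bt + c. Substituting each data point gives a linear system:
  a - b + c = -20/3
  4a + 2b + c = -47/3
  36a + 6b + c = -503/3
Solving the system yields a = -5, b = 2, c = 1/3.
So P(t) = -5t^2 + 2t + 1/3.
Then P(-3) = -152/3.

-152/3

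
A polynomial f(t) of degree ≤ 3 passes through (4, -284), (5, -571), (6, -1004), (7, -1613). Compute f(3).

Write f(t) = at^3 + bt^2 + ct + d. Substituting each data point gives a linear system:
  64a + 16b + 4c + d = -284
  125a + 25b + 5c + d = -571
  216a + 36b + 6c + d = -1004
  343a + 49b + 7c + d = -1613
Solving the system yields a = -5, b = 2, c = 0, d = 4.
So f(t) = -5t^3 + 2t^2 + 4.
Then f(3) = -113.

-113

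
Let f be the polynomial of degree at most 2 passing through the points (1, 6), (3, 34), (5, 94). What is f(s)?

Write f(s) = as^2 + bs + c. Substituting each data point gives a linear system:
  a + b + c = 6
  9a + 3b + c = 34
  25a + 5b + c = 94
Solving the system yields a = 4, b = -2, c = 4.
So f(s) = 4s² - 2s + 4.
Check: f(5) = 94. ✓

f(s) = 4s^2 - 2s + 4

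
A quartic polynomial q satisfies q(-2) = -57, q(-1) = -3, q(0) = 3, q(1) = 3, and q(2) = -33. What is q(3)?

-207

Write q(u) = au^4 + bu^3 + cu^2 + du + e. Substituting each data point gives a linear system:
  16a - 8b + 4c - 2d + e = -57
  a - b + c - d + e = -3
  e = 3
  a + b + c + d + e = 3
  16a + 8b + 4c + 2d + e = -33
Solving the system yields a = -3, b = 1, c = 0, d = 2, e = 3.
So q(u) = -3u^4 + u^3 + 2u + 3.
Then q(3) = -207.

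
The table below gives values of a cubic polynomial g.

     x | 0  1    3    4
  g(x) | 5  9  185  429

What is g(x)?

g(x) = 6x^3 + 4x^2 - 6x + 5

Using the Lagrange interpolation formula with nodes 0, 1, 3, 4:
  L_0(x) = (x - 1)(x - 3)(x - 4) / -12
  L_1(x) = x(x - 3)(x - 4) / 6
  L_2(x) = x(x - 1)(x - 4) / -6
  L_3(x) = x(x - 1)(x - 3) / 12
Then g(x) = 5·L_0(x) + 9·L_1(x) + 185·L_2(x) + 429·L_3(x).
Expanding and collecting terms gives g(x) = 6x^3 + 4x^2 - 6x + 5.
Check: g(0) = 5. ✓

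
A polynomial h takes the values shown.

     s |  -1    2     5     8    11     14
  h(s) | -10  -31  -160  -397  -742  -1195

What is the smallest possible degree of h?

2

Forward differences of the values at s = -1, 2, 5, 8, 11, 14:
  h  : -10  -31  -160  -397  -742  -1195
  Δ  : -21  -129  -237  -345  -453
  Δ^2: -108  -108  -108  -108
  Δ^3: 0  0  0
  Δ^4: 0  0
  Δ^5: 0
The second differences are constant (-108) and nonzero, while all higher differences vanish, so the minimal degree is 2.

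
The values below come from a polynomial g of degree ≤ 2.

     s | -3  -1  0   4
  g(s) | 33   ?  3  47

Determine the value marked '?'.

7

The 3 known points determine the degree-2 polynomial uniquely.
Write g(s) = as^2 + bs + c. Substituting each data point gives a linear system:
  9a - 3b + c = 33
  c = 3
  16a + 4b + c = 47
Solving the system yields a = 3, b = -1, c = 3.
So g(s) = 3s^2 - s + 3.
Then g(-1) = 7.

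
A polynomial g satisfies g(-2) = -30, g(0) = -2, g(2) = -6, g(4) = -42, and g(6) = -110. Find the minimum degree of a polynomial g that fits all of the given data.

2

Forward differences of the values at u = -2, 0, 2, 4, 6:
  g  : -30  -2  -6  -42  -110
  Δ  : 28  -4  -36  -68
  Δ^2: -32  -32  -32
  Δ^3: 0  0
  Δ^4: 0
The second differences are constant (-32) and nonzero, while all higher differences vanish, so the minimal degree is 2.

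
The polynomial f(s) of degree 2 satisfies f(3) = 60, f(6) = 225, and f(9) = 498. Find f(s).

f(s) = 6s^2 + s + 3

Write f(s) = as^2 + bs + c. Substituting each data point gives a linear system:
  9a + 3b + c = 60
  36a + 6b + c = 225
  81a + 9b + c = 498
Solving the system yields a = 6, b = 1, c = 3.
So f(s) = 6s² + s + 3.
Check: f(3) = 60. ✓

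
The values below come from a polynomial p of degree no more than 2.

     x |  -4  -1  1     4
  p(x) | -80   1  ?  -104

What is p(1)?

The 3 known points determine the degree-2 polynomial uniquely.
Write p(x) = ax^2 + bx + c. Substituting each data point gives a linear system:
  16a - 4b + c = -80
  a - b + c = 1
  16a + 4b + c = -104
Solving the system yields a = -6, b = -3, c = 4.
So p(x) = -6x^2 - 3x + 4.
Then p(1) = -5.

-5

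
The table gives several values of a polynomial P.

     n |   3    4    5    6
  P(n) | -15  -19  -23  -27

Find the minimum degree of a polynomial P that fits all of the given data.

Forward differences of the values at n = 3, 4, 5, 6:
  P  : -15  -19  -23  -27
  Δ  : -4  -4  -4
  Δ^2: 0  0
  Δ^3: 0
The first differences are constant (-4) and nonzero, while all higher differences vanish, so the minimal degree is 1.

1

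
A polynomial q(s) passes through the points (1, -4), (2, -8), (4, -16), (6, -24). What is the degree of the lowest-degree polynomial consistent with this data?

Divided differences on the nodes 1, 2, 4, 6:
  order 0: -4  -8  -16  -24
  order 1: -4  -4  -4
  order 2: 0  0
  order 3: 0
The order-1 divided differences are all -4 (nonzero) and every higher order vanishes, so the data lies on a polynomial of degree exactly 1.

1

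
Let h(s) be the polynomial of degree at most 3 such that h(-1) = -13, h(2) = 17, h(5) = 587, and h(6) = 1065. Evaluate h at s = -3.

-213

Write h(s) = as^3 + bs^2 + cs + d. Substituting each data point gives a linear system:
  -a + b - c + d = -13
  8a + 4b + 2c + d = 17
  125a + 25b + 5c + d = 587
  216a + 36b + 6c + d = 1065
Solving the system yields a = 6, b = -6, c = -2, d = -3.
So h(s) = 6s³ - 6s² - 2s - 3.
Then h(-3) = -213.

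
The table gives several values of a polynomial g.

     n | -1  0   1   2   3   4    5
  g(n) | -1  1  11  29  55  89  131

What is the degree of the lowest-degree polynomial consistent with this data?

Forward differences of the values at n = -1, 0, 1, 2, 3, 4, 5:
  g  : -1  1  11  29  55  89  131
  Δ  : 2  10  18  26  34  42
  Δ^2: 8  8  8  8  8
  Δ^3: 0  0  0  0
  Δ^4: 0  0  0
  Δ^5: 0  0
  Δ^6: 0
The second differences are constant (8) and nonzero, while all higher differences vanish, so the minimal degree is 2.

2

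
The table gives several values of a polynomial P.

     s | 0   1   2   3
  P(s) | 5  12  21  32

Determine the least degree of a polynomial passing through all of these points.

Forward differences of the values at s = 0, 1, 2, 3:
  P  : 5  12  21  32
  Δ  : 7  9  11
  Δ^2: 2  2
  Δ^3: 0
The second differences are constant (2) and nonzero, while all higher differences vanish, so the minimal degree is 2.

2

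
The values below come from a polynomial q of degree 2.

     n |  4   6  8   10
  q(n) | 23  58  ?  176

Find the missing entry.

The 3 known points determine the degree-2 polynomial uniquely.
Write q(n) = an^2 + bn + c. Substituting each data point gives a linear system:
  16a + 4b + c = 23
  36a + 6b + c = 58
  100a + 10b + c = 176
Solving the system yields a = 2, b = -5/2, c = 1.
So q(n) = 2n² - (5/2)n + 1.
Then q(8) = 109.

109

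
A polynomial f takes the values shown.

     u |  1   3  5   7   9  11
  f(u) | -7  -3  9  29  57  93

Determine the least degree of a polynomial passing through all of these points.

2

Forward differences of the values at u = 1, 3, 5, 7, 9, 11:
  f  : -7  -3  9  29  57  93
  Δ  : 4  12  20  28  36
  Δ^2: 8  8  8  8
  Δ^3: 0  0  0
  Δ^4: 0  0
  Δ^5: 0
The second differences are constant (8) and nonzero, while all higher differences vanish, so the minimal degree is 2.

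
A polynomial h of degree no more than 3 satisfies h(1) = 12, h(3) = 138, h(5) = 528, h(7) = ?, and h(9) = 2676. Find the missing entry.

The 4 known points determine the degree-3 polynomial uniquely.
Write h(x) = ax^3 + bx^2 + cx + d. Substituting each data point gives a linear system:
  a + b + c + d = 12
  27a + 9b + 3c + d = 138
  125a + 25b + 5c + d = 528
  729a + 81b + 9c + d = 2676
Solving the system yields a = 3, b = 6, c = 0, d = 3.
So h(x) = 3x^3 + 6x^2 + 3.
Then h(7) = 1326.

1326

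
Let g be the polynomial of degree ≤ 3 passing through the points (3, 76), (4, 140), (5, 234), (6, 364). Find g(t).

g(t) = t^3 + 3t^2 + 6t + 4

Write g(t) = at^3 + bt^2 + ct + d. Substituting each data point gives a linear system:
  27a + 9b + 3c + d = 76
  64a + 16b + 4c + d = 140
  125a + 25b + 5c + d = 234
  216a + 36b + 6c + d = 364
Solving the system yields a = 1, b = 3, c = 6, d = 4.
So g(t) = t^3 + 3t^2 + 6t + 4.
Check: g(5) = 234. ✓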